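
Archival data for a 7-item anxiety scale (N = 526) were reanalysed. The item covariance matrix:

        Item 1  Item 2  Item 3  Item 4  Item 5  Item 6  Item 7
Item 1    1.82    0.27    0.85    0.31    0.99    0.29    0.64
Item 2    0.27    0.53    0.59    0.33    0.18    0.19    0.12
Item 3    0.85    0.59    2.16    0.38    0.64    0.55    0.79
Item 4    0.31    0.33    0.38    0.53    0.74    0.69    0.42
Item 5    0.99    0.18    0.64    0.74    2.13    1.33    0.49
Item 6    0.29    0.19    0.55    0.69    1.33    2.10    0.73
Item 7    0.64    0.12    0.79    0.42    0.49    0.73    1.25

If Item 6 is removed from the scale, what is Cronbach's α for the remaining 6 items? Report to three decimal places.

Remaining items: Item 1, Item 2, Item 3, Item 4, Item 5, Item 7 (k = 6).
Σσ²ᵢ = 1.82 + 0.53 + 2.16 + 0.53 + 2.13 + 1.25 = 8.42
total variance = 8.42 + 2 × 7.74 = 23.90
α (item deleted) = (6/5)·(1 − 8.42/23.90) = 0.777

Cronbach's α = 0.777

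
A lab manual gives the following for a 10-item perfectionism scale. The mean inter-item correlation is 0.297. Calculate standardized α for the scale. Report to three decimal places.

standardized α = 0.809

Standardized α = k·r̄ / (1 + (k−1)·r̄) = 10 × 0.297 / (1 + 9 × 0.297)
  = 2.9700 / 3.6730 = 0.809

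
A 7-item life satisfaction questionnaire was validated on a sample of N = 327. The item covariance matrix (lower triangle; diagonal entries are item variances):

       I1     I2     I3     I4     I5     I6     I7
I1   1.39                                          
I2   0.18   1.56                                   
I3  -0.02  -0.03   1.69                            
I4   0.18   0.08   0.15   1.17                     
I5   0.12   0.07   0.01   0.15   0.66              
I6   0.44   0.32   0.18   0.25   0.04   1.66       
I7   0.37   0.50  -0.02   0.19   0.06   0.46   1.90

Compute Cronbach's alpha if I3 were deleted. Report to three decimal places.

α = 0.540

Remaining items: I1, I2, I4, I5, I6, I7 (k = 6).
sum of item variances = 1.39 + 1.56 + 1.17 + 0.66 + 1.66 + 1.90 = 8.34
σ²_total = 8.34 + 2 × 3.41 = 15.16
α (item deleted) = (6/5)·(1 − 8.34/15.16) = 0.540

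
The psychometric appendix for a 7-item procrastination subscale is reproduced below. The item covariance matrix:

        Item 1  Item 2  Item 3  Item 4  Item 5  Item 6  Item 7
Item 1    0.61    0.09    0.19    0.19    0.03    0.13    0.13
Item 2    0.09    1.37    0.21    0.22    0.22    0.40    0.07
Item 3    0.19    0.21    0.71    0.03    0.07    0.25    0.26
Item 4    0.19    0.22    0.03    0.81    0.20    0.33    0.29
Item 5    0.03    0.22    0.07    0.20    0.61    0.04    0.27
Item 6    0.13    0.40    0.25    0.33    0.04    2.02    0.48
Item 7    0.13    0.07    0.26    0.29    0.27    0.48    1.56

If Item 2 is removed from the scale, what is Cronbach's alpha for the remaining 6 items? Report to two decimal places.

Cronbach's alpha = 0.57

Remaining items: Item 1, Item 3, Item 4, Item 5, Item 6, Item 7 (k = 6).
ΣVar(i) = 0.61 + 0.71 + 0.81 + 0.61 + 2.02 + 1.56 = 6.32
total variance = 6.32 + 2 × 2.89 = 12.10
α (item deleted) = (6/5)·(1 − 6.32/12.10) = 0.57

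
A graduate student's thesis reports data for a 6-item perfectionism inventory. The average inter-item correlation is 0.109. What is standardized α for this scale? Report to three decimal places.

α = 0.423

Standardized α = k·r̄ / (1 + (k−1)·r̄) = 6 × 0.109 / (1 + 5 × 0.109)
  = 0.6540 / 1.5450 = 0.423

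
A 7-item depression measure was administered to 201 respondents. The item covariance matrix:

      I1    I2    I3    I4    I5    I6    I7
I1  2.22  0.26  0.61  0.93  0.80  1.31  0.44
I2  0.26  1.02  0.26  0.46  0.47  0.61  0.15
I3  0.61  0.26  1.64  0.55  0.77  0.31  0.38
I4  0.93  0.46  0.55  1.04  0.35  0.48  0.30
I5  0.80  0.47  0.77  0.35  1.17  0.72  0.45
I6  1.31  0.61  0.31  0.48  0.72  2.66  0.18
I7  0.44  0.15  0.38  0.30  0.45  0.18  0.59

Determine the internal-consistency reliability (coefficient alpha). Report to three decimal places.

α = 0.789

sum of item variances = 2.22 + 1.02 + 1.64 + 1.04 + 1.17 + 2.66 + 0.59 = 10.34
Σ_{i<j} σ_ij = 10.79
σ²_total = 10.34 + 2 × 10.79 = 31.92
α = (k/(k−1))·(1 − sum of item variances/σ²_total) = (7/6)·(1 − 10.34/31.92) = 0.789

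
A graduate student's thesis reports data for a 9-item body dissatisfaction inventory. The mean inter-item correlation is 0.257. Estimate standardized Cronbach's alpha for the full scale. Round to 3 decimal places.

Standardized α = k·r̄ / (1 + (k−1)·r̄) = 9 × 0.257 / (1 + 8 × 0.257)
  = 2.3130 / 3.0560 = 0.757

α = 0.757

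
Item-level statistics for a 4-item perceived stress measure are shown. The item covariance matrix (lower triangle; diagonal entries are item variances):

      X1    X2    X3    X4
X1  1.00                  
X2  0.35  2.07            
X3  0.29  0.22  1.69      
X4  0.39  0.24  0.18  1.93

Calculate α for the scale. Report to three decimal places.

α = 0.444

Σσᵢ² = 1.00 + 2.07 + 1.69 + 1.93 = 6.69
Sum of off-diagonal covariances = 1.67
Var(T) = 6.69 + 2 × 1.67 = 10.03
α = (k/(k−1))·(1 − Σσᵢ²/Var(T)) = (4/3)·(1 − 6.69/10.03) = 0.444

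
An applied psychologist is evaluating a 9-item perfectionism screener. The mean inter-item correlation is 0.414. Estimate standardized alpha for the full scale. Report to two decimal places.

Standardized α = k·r̄ / (1 + (k−1)·r̄) = 9 × 0.414 / (1 + 8 × 0.414)
  = 3.7260 / 4.3120 = 0.86

standardized alpha = 0.86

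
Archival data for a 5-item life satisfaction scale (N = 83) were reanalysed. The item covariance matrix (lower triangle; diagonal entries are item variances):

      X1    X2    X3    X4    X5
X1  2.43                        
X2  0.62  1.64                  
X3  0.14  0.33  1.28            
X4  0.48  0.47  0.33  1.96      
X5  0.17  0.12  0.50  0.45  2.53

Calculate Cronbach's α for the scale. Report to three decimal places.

Cronbach's α = 0.529

Σσ²ᵢ = 2.43 + 1.64 + 1.28 + 1.96 + 2.53 = 9.84
Sum of the distinct covariances = 3.61
σ²_total = 9.84 + 2 × 3.61 = 17.06
α = (k/(k−1))·(1 − Σσ²ᵢ/σ²_total) = (5/4)·(1 − 9.84/17.06) = 0.529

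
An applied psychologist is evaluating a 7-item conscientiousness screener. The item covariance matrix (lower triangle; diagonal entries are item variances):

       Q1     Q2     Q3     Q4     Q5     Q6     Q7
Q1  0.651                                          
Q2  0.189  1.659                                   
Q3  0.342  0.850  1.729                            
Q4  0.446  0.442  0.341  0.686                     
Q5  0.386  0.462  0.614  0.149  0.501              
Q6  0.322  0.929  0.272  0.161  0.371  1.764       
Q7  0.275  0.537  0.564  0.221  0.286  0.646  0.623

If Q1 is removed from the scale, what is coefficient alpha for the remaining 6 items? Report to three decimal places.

α = 0.795

Remaining items: Q2, Q3, Q4, Q5, Q6, Q7 (k = 6).
sum of item variances = 1.659 + 1.729 + 0.686 + 0.501 + 1.764 + 0.623 = 6.962
σ²_total = 6.962 + 2 × 6.845 = 20.652
α (item deleted) = (6/5)·(1 − 6.962/20.652) = 0.795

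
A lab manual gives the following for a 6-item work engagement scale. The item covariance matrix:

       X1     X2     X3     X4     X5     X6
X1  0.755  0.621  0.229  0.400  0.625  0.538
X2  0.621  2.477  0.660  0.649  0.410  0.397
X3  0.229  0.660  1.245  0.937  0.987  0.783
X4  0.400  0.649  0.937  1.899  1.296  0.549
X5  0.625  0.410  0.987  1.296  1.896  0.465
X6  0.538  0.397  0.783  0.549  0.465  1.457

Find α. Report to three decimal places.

ΣVar(i) = 0.755 + 2.477 + 1.245 + 1.899 + 1.896 + 1.457 = 9.729
Σ_{i<j} σ_ij = 9.546
σ²_total = 9.729 + 2 × 9.546 = 28.821
α = (k/(k−1))·(1 − ΣVar(i)/σ²_total) = (6/5)·(1 − 9.729/28.821) = 0.795

α = 0.795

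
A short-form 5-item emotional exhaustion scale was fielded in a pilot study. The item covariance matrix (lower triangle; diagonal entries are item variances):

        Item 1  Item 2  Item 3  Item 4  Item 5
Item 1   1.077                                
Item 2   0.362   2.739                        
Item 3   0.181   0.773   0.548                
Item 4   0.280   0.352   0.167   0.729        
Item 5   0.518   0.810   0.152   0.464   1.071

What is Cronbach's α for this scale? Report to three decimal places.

α = 0.711

Σσᵢ² = 1.077 + 2.739 + 0.548 + 0.729 + 1.071 = 6.164
Σ_{i<j} σ_ij = 4.059
σ²_T = 6.164 + 2 × 4.059 = 14.282
α = (k/(k−1))·(1 − Σσᵢ²/σ²_T) = (5/4)·(1 − 6.164/14.282) = 0.711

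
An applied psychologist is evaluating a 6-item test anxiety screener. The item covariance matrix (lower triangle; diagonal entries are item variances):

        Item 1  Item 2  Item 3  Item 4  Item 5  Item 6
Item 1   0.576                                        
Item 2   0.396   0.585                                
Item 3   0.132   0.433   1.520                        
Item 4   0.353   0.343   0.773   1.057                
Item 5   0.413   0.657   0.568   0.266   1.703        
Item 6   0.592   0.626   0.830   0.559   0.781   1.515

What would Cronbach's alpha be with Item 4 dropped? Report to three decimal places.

Remaining items: Item 1, Item 2, Item 3, Item 5, Item 6 (k = 5).
sum of item variances = 0.576 + 0.585 + 1.520 + 1.703 + 1.515 = 5.899
σ²_T = 5.899 + 2 × 5.428 = 16.755
α (item deleted) = (5/4)·(1 − 5.899/16.755) = 0.810

α = 0.810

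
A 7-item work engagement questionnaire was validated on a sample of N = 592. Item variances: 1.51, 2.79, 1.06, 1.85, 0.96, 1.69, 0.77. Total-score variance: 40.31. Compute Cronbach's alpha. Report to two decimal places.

Σσ²ᵢ = 1.51 + 2.79 + 1.06 + 1.85 + 0.96 + 1.69 + 0.77 = 10.63
α = (k/(k−1))·(1 − Σσ²ᵢ/σ²_T) = (7/6)·(1 − 10.63/40.31) = 0.86

α = 0.86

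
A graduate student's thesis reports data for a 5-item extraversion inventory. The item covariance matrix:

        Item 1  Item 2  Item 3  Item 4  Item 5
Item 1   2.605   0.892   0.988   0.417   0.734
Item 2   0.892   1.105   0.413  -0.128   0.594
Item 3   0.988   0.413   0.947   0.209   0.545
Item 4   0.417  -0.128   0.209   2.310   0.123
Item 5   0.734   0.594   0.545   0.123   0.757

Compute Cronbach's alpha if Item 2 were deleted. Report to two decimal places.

Remaining items: Item 1, Item 3, Item 4, Item 5 (k = 4).
sum of item variances = 2.605 + 0.947 + 2.310 + 0.757 = 6.619
total variance = 6.619 + 2 × 3.016 = 12.651
α (item deleted) = (4/3)·(1 − 6.619/12.651) = 0.64

α = 0.64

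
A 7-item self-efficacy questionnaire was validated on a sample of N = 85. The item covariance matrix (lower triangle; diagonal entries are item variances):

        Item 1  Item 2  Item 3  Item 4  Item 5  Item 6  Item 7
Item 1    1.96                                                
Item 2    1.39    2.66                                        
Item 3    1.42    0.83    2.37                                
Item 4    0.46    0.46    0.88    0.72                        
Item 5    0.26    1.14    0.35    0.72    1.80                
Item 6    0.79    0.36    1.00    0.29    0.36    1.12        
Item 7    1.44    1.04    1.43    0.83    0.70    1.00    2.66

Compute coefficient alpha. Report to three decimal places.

Σσᵢ² = 1.96 + 2.66 + 2.37 + 0.72 + 1.80 + 1.12 + 2.66 = 13.29
Sum of off-diagonal covariances = 17.15
σ²_T = 13.29 + 2 × 17.15 = 47.59
α = (k/(k−1))·(1 − Σσᵢ²/σ²_T) = (7/6)·(1 − 13.29/47.59) = 0.841

coefficient alpha = 0.841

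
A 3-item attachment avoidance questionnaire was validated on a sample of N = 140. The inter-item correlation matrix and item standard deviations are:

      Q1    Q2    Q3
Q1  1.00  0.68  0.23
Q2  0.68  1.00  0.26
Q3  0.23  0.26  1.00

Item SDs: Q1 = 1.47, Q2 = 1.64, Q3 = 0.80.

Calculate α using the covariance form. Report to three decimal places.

α = 0.676

Σσ²ᵢ = 1.47² + 1.64² + 0.80² = 5.4905
Covariances σ_ij = r_ij · s_i · s_j:
  σ(Q1,Q2) = 0.68 × 1.47 × 1.64 = 1.6393
  σ(Q1,Q3) = 0.23 × 1.47 × 0.80 = 0.2705
  σ(Q2,Q3) = 0.26 × 1.64 × 0.80 = 0.3411
σ²_T = Σσ²ᵢ + 2·Σσ_ij = 5.4905 + 2 × 2.2509 = 9.9923
α = (3/2)·(1 − 5.4905/9.9923) = 0.676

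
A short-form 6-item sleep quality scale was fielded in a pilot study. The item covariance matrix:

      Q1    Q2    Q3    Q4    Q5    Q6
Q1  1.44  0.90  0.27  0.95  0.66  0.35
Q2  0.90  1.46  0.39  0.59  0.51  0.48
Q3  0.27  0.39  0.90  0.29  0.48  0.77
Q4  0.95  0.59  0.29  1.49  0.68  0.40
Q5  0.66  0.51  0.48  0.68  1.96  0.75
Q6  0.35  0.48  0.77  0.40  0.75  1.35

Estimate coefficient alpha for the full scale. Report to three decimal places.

Σσ²ᵢ = 1.44 + 1.46 + 0.90 + 1.49 + 1.96 + 1.35 = 8.60
Sum of the distinct covariances = 8.47
σ²_T = 8.60 + 2 × 8.47 = 25.54
α = (k/(k−1))·(1 − Σσ²ᵢ/σ²_T) = (6/5)·(1 − 8.60/25.54) = 0.796

α = 0.796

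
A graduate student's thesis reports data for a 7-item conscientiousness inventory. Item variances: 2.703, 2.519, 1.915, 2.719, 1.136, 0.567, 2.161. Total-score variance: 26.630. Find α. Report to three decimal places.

α = 0.566

Σσᵢ² = 2.703 + 2.519 + 1.915 + 2.719 + 1.136 + 0.567 + 2.161 = 13.720
α = (k/(k−1))·(1 − Σσᵢ²/σ²_T) = (7/6)·(1 − 13.720/26.630) = 0.566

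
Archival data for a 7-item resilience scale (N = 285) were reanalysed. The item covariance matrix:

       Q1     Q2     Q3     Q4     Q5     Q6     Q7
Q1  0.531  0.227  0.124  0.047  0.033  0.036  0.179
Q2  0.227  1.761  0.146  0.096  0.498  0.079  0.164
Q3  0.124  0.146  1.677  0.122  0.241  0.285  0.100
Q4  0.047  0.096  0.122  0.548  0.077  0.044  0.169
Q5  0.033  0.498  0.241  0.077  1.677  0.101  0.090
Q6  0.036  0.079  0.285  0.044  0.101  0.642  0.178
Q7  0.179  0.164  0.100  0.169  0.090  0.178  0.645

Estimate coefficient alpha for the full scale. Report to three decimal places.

coefficient alpha = 0.523

ΣVar(i) = 0.531 + 1.761 + 1.677 + 0.548 + 1.677 + 0.642 + 0.645 = 7.481
Sum of the distinct covariances = 3.036
σ²_total = 7.481 + 2 × 3.036 = 13.553
α = (k/(k−1))·(1 − ΣVar(i)/σ²_total) = (7/6)·(1 − 7.481/13.553) = 0.523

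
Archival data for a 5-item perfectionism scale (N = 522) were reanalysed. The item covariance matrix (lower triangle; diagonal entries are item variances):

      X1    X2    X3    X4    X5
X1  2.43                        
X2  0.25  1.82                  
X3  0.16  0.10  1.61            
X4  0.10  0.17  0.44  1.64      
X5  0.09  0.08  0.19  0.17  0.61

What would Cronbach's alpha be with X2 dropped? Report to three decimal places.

Remaining items: X1, X3, X4, X5 (k = 4).
sum of item variances = 2.43 + 1.61 + 1.64 + 0.61 = 6.29
Var(T) = 6.29 + 2 × 1.15 = 8.59
α (item deleted) = (4/3)·(1 − 6.29/8.59) = 0.357

Cronbach's alpha = 0.357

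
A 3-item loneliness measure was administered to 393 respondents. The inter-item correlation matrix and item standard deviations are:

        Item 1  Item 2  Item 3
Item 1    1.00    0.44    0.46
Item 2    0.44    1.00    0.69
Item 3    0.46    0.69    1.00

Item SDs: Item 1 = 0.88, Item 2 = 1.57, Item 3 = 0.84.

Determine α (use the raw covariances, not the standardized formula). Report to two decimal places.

α = 0.73

Σσ²ᵢ = 0.88² + 1.57² + 0.84² = 3.9449
Covariances σ_ij = r_ij · s_i · s_j:
  σ(Item 1,Item 2) = 0.44 × 0.88 × 1.57 = 0.6079
  σ(Item 1,Item 3) = 0.46 × 0.88 × 0.84 = 0.3400
  σ(Item 2,Item 3) = 0.69 × 1.57 × 0.84 = 0.9100
σ²_T = Σσ²ᵢ + 2·Σσ_ij = 3.9449 + 2 × 1.8579 = 7.6607
α = (3/2)·(1 − 3.9449/7.6607) = 0.73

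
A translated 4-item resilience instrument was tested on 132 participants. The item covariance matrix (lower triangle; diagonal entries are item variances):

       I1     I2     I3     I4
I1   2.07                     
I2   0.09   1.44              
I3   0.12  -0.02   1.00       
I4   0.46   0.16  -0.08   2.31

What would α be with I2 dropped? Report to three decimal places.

α = 0.235

Remaining items: I1, I3, I4 (k = 3).
Σσᵢ² = 2.07 + 1.00 + 2.31 = 5.38
σ²_T = 5.38 + 2 × 0.50 = 6.38
α (item deleted) = (3/2)·(1 − 5.38/6.38) = 0.235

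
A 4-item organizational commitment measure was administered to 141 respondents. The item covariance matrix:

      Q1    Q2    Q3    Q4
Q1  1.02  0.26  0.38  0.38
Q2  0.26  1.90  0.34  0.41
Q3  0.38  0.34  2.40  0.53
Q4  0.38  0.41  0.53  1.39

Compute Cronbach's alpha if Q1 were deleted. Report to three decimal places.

α = 0.465

Remaining items: Q2, Q3, Q4 (k = 3).
Σσᵢ² = 1.90 + 2.40 + 1.39 = 5.69
total variance = 5.69 + 2 × 1.28 = 8.25
α (item deleted) = (3/2)·(1 − 5.69/8.25) = 0.465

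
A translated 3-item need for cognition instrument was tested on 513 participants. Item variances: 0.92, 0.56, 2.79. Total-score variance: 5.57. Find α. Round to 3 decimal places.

α = 0.350

ΣVar(i) = 0.92 + 0.56 + 2.79 = 4.27
α = (k/(k−1))·(1 − ΣVar(i)/total variance) = (3/2)·(1 − 4.27/5.57) = 0.350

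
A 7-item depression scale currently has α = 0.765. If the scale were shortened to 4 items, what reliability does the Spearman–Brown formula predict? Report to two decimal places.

predicted reliability = 0.65

Length factor m = 4/7 = 0.5714
α' = m·α / (1 − (1−m)·α)
   = 4/7 × 0.765 / (1 − (1 − 4/7) × 0.765)
   = 0.4371 / 0.6721 = 0.65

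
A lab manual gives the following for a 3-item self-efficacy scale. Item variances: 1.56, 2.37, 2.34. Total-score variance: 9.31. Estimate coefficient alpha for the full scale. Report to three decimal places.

sum of item variances = 1.56 + 2.37 + 2.34 = 6.27
α = (k/(k−1))·(1 − sum of item variances/total variance) = (3/2)·(1 − 6.27/9.31) = 0.490

coefficient alpha = 0.490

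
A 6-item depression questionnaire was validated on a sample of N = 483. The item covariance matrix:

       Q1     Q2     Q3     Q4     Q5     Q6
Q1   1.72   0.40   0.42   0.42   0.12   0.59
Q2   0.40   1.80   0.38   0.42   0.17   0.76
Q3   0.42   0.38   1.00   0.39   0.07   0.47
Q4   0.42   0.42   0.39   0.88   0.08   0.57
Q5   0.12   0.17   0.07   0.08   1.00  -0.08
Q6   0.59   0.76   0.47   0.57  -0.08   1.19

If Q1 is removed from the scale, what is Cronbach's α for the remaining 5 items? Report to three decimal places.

α = 0.655

Remaining items: Q2, Q3, Q4, Q5, Q6 (k = 5).
sum of item variances = 1.80 + 1.00 + 0.88 + 1.00 + 1.19 = 5.87
total variance = 5.87 + 2 × 3.23 = 12.33
α (item deleted) = (5/4)·(1 − 5.87/12.33) = 0.655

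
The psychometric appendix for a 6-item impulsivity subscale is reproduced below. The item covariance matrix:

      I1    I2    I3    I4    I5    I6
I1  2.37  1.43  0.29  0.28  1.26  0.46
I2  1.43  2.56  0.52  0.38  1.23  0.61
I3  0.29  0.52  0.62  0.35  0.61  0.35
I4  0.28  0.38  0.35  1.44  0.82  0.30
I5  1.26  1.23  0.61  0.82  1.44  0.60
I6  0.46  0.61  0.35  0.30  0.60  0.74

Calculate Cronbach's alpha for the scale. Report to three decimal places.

Σσ²ᵢ = 2.37 + 2.56 + 0.62 + 1.44 + 1.44 + 0.74 = 9.17
Sum of off-diagonal covariances = 9.49
total variance = 9.17 + 2 × 9.49 = 28.15
α = (k/(k−1))·(1 − Σσ²ᵢ/total variance) = (6/5)·(1 − 9.17/28.15) = 0.809

Cronbach's alpha = 0.809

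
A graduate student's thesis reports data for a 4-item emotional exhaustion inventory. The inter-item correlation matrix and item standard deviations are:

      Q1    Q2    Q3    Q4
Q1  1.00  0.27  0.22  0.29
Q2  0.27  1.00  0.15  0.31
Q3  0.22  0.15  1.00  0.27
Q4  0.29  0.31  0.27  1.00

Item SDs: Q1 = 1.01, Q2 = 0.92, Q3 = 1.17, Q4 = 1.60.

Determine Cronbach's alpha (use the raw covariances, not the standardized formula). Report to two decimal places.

Cronbach's alpha = 0.56

Σσ²ᵢ = 1.01² + 0.92² + 1.17² + 1.60² = 5.7954
Covariances σ_ij = r_ij · s_i · s_j:
  σ(Q1,Q2) = 0.27 × 1.01 × 0.92 = 0.2509
  σ(Q1,Q3) = 0.22 × 1.01 × 1.17 = 0.2600
  σ(Q1,Q4) = 0.29 × 1.01 × 1.60 = 0.4686
  σ(Q2,Q3) = 0.15 × 0.92 × 1.17 = 0.1615
  σ(Q2,Q4) = 0.31 × 0.92 × 1.60 = 0.4563
  σ(Q3,Q4) = 0.27 × 1.17 × 1.60 = 0.5054
σ²_T = Σσ²ᵢ + 2·Σσ_ij = 5.7954 + 2 × 2.1027 = 10.0008
α = (4/3)·(1 − 5.7954/10.0008) = 0.56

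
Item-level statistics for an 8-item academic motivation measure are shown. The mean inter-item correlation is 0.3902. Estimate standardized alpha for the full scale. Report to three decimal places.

α = 0.837

Standardized α = k·r̄ / (1 + (k−1)·r̄) = 8 × 0.3902 / (1 + 7 × 0.3902)
  = 3.1216 / 3.7314 = 0.837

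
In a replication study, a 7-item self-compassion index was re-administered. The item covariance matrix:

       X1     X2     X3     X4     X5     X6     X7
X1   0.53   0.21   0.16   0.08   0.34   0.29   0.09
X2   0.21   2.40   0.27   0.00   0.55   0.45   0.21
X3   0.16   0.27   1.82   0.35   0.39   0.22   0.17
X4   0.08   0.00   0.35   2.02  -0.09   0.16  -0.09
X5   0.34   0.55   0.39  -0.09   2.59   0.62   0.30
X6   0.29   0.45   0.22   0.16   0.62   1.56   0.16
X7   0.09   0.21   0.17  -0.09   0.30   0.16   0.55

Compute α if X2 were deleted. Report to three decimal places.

Remaining items: X1, X3, X4, X5, X6, X7 (k = 6).
Σσ²ᵢ = 0.53 + 1.82 + 2.02 + 2.59 + 1.56 + 0.55 = 9.07
σ²_total = 9.07 + 2 × 3.15 = 15.37
α (item deleted) = (6/5)·(1 − 9.07/15.37) = 0.492

α = 0.492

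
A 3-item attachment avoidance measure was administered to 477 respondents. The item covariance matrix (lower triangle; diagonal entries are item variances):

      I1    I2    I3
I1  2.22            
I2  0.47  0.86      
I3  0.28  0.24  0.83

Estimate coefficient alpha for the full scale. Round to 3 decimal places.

Σσᵢ² = 2.22 + 0.86 + 0.83 = 3.91
Sum of off-diagonal covariances = 0.99
σ²_T = 3.91 + 2 × 0.99 = 5.89
α = (k/(k−1))·(1 − Σσᵢ²/σ²_T) = (3/2)·(1 − 3.91/5.89) = 0.504

coefficient alpha = 0.504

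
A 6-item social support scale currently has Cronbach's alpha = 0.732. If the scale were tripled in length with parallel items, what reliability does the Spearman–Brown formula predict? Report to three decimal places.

predicted reliability = 0.891

Length factor m = 3
α' = m·α / (1 + (m−1)·α)
   = 3 × 0.732 / (1 + (3 − 1) × 0.732)
   = 2.1960 / 2.4640 = 0.891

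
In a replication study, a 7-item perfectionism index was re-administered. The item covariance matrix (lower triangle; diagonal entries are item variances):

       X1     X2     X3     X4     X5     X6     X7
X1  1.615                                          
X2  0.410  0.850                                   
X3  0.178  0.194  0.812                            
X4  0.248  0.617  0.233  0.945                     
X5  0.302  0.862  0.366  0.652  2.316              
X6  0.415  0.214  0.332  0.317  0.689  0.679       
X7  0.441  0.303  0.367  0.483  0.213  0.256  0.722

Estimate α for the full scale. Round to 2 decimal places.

ΣVar(i) = 1.615 + 0.850 + 0.812 + 0.945 + 2.316 + 0.679 + 0.722 = 7.939
Sum of the distinct covariances = 8.092
σ²_T = 7.939 + 2 × 8.092 = 24.123
α = (k/(k−1))·(1 − ΣVar(i)/σ²_T) = (7/6)·(1 − 7.939/24.123) = 0.78

α = 0.78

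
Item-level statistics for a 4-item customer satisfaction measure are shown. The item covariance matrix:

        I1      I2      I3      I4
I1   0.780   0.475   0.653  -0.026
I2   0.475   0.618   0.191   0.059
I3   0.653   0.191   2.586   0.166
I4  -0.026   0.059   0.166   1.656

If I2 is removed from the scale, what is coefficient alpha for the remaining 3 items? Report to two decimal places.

Remaining items: I1, I3, I4 (k = 3).
Σσ²ᵢ = 0.780 + 2.586 + 1.656 = 5.022
Var(T) = 5.022 + 2 × 0.793 = 6.608
α (item deleted) = (3/2)·(1 − 5.022/6.608) = 0.36

coefficient alpha = 0.36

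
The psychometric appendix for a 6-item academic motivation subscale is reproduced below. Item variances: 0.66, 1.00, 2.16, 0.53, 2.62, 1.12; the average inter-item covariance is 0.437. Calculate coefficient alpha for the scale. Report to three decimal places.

sum of item variances = 0.66 + 1.00 + 2.16 + 0.53 + 2.62 + 1.12 = 8.09
Sum of the 15 distinct covariances = 15 × 0.437 = 6.555
Var(T) = sum of item variances + 2·Σcov = 8.09 + 2 × 6.555 = 21.200
α = (6/5)·(1 − 8.09/21.200) = 0.742

α = 0.742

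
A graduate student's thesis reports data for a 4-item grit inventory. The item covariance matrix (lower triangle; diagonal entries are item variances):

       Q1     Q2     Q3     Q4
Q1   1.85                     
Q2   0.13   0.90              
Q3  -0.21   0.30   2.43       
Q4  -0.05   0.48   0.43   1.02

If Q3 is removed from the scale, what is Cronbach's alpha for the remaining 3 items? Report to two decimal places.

Remaining items: Q1, Q2, Q4 (k = 3).
ΣVar(i) = 1.85 + 0.90 + 1.02 = 3.77
Var(T) = 3.77 + 2 × 0.56 = 4.89
α (item deleted) = (3/2)·(1 − 3.77/4.89) = 0.34

α = 0.34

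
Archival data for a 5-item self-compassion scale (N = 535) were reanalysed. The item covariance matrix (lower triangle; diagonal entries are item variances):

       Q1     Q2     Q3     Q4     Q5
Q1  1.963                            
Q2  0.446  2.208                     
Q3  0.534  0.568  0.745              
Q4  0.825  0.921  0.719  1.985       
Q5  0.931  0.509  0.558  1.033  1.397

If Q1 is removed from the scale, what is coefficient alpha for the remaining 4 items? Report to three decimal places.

Remaining items: Q2, Q3, Q4, Q5 (k = 4).
sum of item variances = 2.208 + 0.745 + 1.985 + 1.397 = 6.335
Var(T) = 6.335 + 2 × 4.308 = 14.951
α (item deleted) = (4/3)·(1 − 6.335/14.951) = 0.768

coefficient alpha = 0.768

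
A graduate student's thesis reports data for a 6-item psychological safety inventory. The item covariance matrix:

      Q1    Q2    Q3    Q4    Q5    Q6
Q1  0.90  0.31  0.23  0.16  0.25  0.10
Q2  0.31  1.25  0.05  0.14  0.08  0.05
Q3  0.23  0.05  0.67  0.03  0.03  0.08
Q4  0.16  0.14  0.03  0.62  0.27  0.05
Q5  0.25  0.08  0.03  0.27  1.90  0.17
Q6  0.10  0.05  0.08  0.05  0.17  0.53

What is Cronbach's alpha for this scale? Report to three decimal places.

ΣVar(i) = 0.90 + 1.25 + 0.67 + 0.62 + 1.90 + 0.53 = 5.87
Sum of off-diagonal covariances = 2.00
σ²_T = 5.87 + 2 × 2.00 = 9.87
α = (k/(k−1))·(1 − ΣVar(i)/σ²_T) = (6/5)·(1 − 5.87/9.87) = 0.486

α = 0.486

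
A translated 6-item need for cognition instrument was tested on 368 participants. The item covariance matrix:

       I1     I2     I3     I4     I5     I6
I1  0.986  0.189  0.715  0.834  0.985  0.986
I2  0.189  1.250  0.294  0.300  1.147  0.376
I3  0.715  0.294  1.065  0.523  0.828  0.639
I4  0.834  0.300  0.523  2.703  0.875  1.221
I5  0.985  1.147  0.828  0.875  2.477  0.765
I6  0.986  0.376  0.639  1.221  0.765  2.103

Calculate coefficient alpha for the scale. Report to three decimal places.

sum of item variances = 0.986 + 1.250 + 1.065 + 2.703 + 2.477 + 2.103 = 10.584
Σ_{i<j} σ_ij = 10.677
σ²_T = 10.584 + 2 × 10.677 = 31.938
α = (k/(k−1))·(1 − sum of item variances/σ²_T) = (6/5)·(1 − 10.584/31.938) = 0.802

coefficient alpha = 0.802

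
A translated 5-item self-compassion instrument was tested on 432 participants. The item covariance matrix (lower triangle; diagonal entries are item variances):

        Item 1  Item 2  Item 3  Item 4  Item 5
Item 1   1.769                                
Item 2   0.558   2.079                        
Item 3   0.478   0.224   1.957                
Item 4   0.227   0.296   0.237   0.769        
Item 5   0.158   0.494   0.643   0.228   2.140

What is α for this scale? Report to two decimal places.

α = 0.56

sum of item variances = 1.769 + 2.079 + 1.957 + 0.769 + 2.140 = 8.714
Sum of the distinct covariances = 3.543
Var(T) = 8.714 + 2 × 3.543 = 15.800
α = (k/(k−1))·(1 − sum of item variances/Var(T)) = (5/4)·(1 − 8.714/15.800) = 0.56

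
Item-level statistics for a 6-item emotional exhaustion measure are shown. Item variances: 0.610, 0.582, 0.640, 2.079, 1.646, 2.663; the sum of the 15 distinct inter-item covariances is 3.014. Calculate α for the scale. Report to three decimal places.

α = 0.508

Σσᵢ² = 0.610 + 0.582 + 0.640 + 2.079 + 1.646 + 2.663 = 8.220
Sum of distinct covariances = 3.014
σ²_T = Σσᵢ² + 2·Σcov = 8.220 + 2 × 3.014 = 14.248
α = (6/5)·(1 − 8.220/14.248) = 0.508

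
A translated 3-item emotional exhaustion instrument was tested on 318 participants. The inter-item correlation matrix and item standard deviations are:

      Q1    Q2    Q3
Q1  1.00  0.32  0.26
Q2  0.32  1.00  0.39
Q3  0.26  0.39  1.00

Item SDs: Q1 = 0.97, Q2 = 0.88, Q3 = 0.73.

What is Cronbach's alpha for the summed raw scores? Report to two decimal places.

Cronbach's alpha = 0.58

Σσ²ᵢ = 0.97² + 0.88² + 0.73² = 2.2482
Covariances σ_ij = r_ij · s_i · s_j:
  σ(Q1,Q2) = 0.32 × 0.97 × 0.88 = 0.2732
  σ(Q1,Q3) = 0.26 × 0.97 × 0.73 = 0.1841
  σ(Q2,Q3) = 0.39 × 0.88 × 0.73 = 0.2505
σ²_T = Σσ²ᵢ + 2·Σσ_ij = 2.2482 + 2 × 0.7078 = 3.6638
α = (3/2)·(1 − 2.2482/3.6638) = 0.58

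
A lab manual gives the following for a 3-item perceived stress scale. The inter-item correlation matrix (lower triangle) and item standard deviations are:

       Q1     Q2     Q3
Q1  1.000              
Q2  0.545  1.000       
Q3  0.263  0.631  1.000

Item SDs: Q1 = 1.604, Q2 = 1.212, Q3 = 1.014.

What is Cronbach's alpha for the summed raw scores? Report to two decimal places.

α = 0.71

Σσ²ᵢ = 1.604² + 1.212² + 1.014² = 5.0700
Covariances σ_ij = r_ij · s_i · s_j:
  σ(Q1,Q2) = 0.545 × 1.604 × 1.212 = 1.0595
  σ(Q1,Q3) = 0.263 × 1.604 × 1.014 = 0.4278
  σ(Q2,Q3) = 0.631 × 1.212 × 1.014 = 0.7755
σ²_T = Σσ²ᵢ + 2·Σσ_ij = 5.0700 + 2 × 2.2628 = 9.5956
α = (3/2)·(1 − 5.0700/9.5956) = 0.71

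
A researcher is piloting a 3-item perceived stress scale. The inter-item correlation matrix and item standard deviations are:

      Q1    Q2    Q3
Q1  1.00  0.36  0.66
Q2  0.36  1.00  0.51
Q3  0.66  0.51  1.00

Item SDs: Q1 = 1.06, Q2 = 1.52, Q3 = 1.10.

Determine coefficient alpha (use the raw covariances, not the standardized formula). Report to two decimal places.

Σσ²ᵢ = 1.06² + 1.52² + 1.10² = 4.6440
Covariances σ_ij = r_ij · s_i · s_j:
  σ(Q1,Q2) = 0.36 × 1.06 × 1.52 = 0.5800
  σ(Q1,Q3) = 0.66 × 1.06 × 1.10 = 0.7696
  σ(Q2,Q3) = 0.51 × 1.52 × 1.10 = 0.8527
σ²_T = Σσ²ᵢ + 2·Σσ_ij = 4.6440 + 2 × 2.2023 = 9.0486
α = (3/2)·(1 − 4.6440/9.0486) = 0.73

α = 0.73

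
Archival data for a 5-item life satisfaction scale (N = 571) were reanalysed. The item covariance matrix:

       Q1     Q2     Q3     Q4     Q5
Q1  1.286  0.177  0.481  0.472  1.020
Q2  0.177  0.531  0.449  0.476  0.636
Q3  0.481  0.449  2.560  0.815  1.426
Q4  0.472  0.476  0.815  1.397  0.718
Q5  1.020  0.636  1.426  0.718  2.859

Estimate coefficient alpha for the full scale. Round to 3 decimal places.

coefficient alpha = 0.759

Σσᵢ² = 1.286 + 0.531 + 2.560 + 1.397 + 2.859 = 8.633
Sum of off-diagonal covariances = 6.670
Var(T) = 8.633 + 2 × 6.670 = 21.973
α = (k/(k−1))·(1 − Σσᵢ²/Var(T)) = (5/4)·(1 − 8.633/21.973) = 0.759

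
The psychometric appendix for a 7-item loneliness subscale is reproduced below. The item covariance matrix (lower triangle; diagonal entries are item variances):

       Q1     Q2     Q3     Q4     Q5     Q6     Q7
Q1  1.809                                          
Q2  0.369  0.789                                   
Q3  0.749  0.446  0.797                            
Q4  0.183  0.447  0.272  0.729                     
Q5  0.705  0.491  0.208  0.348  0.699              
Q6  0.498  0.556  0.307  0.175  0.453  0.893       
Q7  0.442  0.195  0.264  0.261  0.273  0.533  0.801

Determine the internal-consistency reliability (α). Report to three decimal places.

ΣVar(i) = 1.809 + 0.789 + 0.797 + 0.729 + 0.699 + 0.893 + 0.801 = 6.517
Sum of off-diagonal covariances = 8.175
σ²_T = 6.517 + 2 × 8.175 = 22.867
α = (k/(k−1))·(1 − ΣVar(i)/σ²_T) = (7/6)·(1 − 6.517/22.867) = 0.834

α = 0.834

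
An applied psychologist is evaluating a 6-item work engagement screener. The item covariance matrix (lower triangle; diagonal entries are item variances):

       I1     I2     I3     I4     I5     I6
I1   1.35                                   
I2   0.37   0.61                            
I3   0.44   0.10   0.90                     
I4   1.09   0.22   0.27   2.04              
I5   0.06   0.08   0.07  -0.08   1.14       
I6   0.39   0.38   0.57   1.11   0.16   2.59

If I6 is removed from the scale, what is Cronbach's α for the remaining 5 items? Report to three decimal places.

α = 0.581

Remaining items: I1, I2, I3, I4, I5 (k = 5).
Σσᵢ² = 1.35 + 0.61 + 0.90 + 2.04 + 1.14 = 6.04
σ²_T = 6.04 + 2 × 2.62 = 11.28
α (item deleted) = (5/4)·(1 − 6.04/11.28) = 0.581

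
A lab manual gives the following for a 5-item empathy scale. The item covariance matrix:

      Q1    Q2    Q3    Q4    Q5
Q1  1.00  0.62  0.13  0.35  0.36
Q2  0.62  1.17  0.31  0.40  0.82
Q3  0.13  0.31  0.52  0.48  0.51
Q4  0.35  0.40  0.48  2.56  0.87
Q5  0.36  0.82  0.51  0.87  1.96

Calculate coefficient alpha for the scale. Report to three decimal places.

Σσ²ᵢ = 1.00 + 1.17 + 0.52 + 2.56 + 1.96 = 7.21
Sum of the distinct covariances = 4.85
Var(T) = 7.21 + 2 × 4.85 = 16.91
α = (k/(k−1))·(1 − Σσ²ᵢ/Var(T)) = (5/4)·(1 − 7.21/16.91) = 0.717

α = 0.717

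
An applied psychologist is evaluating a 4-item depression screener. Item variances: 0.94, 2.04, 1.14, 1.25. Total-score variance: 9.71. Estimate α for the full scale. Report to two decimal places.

α = 0.60

sum of item variances = 0.94 + 2.04 + 1.14 + 1.25 = 5.37
α = (k/(k−1))·(1 − sum of item variances/σ²_total) = (4/3)·(1 − 5.37/9.71) = 0.60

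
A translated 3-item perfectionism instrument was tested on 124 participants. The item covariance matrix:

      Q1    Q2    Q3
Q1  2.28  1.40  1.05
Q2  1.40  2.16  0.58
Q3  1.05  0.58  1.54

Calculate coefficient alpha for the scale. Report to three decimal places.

Σσ²ᵢ = 2.28 + 2.16 + 1.54 = 5.98
Sum of the distinct covariances = 3.03
σ²_total = 5.98 + 2 × 3.03 = 12.04
α = (k/(k−1))·(1 − Σσ²ᵢ/σ²_total) = (3/2)·(1 − 5.98/12.04) = 0.755

coefficient alpha = 0.755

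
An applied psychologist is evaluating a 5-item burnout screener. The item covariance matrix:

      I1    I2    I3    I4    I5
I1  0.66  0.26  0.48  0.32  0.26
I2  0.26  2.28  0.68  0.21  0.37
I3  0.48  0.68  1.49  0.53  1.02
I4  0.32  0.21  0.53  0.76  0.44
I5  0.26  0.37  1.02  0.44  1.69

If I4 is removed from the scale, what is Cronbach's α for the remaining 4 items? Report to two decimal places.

Remaining items: I1, I2, I3, I5 (k = 4).
Σσᵢ² = 0.66 + 2.28 + 1.49 + 1.69 = 6.12
total variance = 6.12 + 2 × 3.07 = 12.26
α (item deleted) = (4/3)·(1 − 6.12/12.26) = 0.67

Cronbach's α = 0.67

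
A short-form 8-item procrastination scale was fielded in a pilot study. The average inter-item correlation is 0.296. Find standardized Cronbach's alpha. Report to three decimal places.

α = 0.771

Standardized α = k·r̄ / (1 + (k−1)·r̄) = 8 × 0.296 / (1 + 7 × 0.296)
  = 2.3680 / 3.0720 = 0.771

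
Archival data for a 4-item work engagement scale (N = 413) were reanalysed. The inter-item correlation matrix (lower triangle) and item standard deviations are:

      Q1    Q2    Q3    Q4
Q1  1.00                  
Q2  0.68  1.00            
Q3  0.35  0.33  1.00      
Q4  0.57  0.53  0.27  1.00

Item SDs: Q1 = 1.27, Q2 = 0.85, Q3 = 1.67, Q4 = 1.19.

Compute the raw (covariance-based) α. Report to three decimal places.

Σσ²ᵢ = 1.27² + 0.85² + 1.67² + 1.19² = 6.5404
Covariances σ_ij = r_ij · s_i · s_j:
  σ(Q1,Q2) = 0.68 × 1.27 × 0.85 = 0.7341
  σ(Q1,Q3) = 0.35 × 1.27 × 1.67 = 0.7423
  σ(Q1,Q4) = 0.57 × 1.27 × 1.19 = 0.8614
  σ(Q2,Q3) = 0.33 × 0.85 × 1.67 = 0.4684
  σ(Q2,Q4) = 0.53 × 0.85 × 1.19 = 0.5361
  σ(Q3,Q4) = 0.27 × 1.67 × 1.19 = 0.5366
σ²_T = Σσ²ᵢ + 2·Σσ_ij = 6.5404 + 2 × 3.8789 = 14.2982
α = (4/3)·(1 − 6.5404/14.2982) = 0.723

α = 0.723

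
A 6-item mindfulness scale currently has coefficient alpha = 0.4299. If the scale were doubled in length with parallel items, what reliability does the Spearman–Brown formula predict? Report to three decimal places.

Length factor m = 2
α' = m·α / (1 + (m−1)·α)
   = 2 × 0.4299 / (1 + (2 − 1) × 0.4299)
   = 0.8598 / 1.4299 = 0.601

predicted reliability = 0.601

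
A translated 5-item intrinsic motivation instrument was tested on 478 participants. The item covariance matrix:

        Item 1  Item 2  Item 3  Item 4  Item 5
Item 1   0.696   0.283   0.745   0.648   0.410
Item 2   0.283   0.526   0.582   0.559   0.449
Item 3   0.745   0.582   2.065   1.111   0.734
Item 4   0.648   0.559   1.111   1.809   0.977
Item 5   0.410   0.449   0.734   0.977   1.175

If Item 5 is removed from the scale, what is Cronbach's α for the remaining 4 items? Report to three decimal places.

α = 0.809

Remaining items: Item 1, Item 2, Item 3, Item 4 (k = 4).
Σσᵢ² = 0.696 + 0.526 + 2.065 + 1.809 = 5.096
σ²_T = 5.096 + 2 × 3.928 = 12.952
α (item deleted) = (4/3)·(1 − 5.096/12.952) = 0.809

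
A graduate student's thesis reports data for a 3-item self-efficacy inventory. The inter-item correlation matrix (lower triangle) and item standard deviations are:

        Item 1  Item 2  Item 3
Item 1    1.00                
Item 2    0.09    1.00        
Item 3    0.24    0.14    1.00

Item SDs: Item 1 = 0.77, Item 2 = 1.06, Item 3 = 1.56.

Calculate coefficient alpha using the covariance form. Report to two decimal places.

α = 0.33

Σσ²ᵢ = 0.77² + 1.06² + 1.56² = 4.1501
Covariances σ_ij = r_ij · s_i · s_j:
  σ(Item 1,Item 2) = 0.09 × 0.77 × 1.06 = 0.0735
  σ(Item 1,Item 3) = 0.24 × 0.77 × 1.56 = 0.2883
  σ(Item 2,Item 3) = 0.14 × 1.06 × 1.56 = 0.2315
σ²_T = Σσ²ᵢ + 2·Σσ_ij = 4.1501 + 2 × 0.5933 = 5.3367
α = (3/2)·(1 − 4.1501/5.3367) = 0.33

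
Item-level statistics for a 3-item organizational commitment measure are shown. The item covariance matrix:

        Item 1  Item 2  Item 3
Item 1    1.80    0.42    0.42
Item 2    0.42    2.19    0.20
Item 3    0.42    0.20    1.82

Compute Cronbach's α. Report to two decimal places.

sum of item variances = 1.80 + 2.19 + 1.82 = 5.81
Sum of the distinct covariances = 1.04
total variance = 5.81 + 2 × 1.04 = 7.89
α = (k/(k−1))·(1 − sum of item variances/total variance) = (3/2)·(1 − 5.81/7.89) = 0.40

Cronbach's α = 0.40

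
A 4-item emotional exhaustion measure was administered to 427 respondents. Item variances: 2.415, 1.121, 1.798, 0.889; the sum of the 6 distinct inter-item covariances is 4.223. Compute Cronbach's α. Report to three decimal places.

α = 0.768

Σσ²ᵢ = 2.415 + 1.121 + 1.798 + 0.889 = 6.223
Sum of distinct covariances = 4.223
total variance = Σσ²ᵢ + 2·Σcov = 6.223 + 2 × 4.223 = 14.669
α = (4/3)·(1 − 6.223/14.669) = 0.768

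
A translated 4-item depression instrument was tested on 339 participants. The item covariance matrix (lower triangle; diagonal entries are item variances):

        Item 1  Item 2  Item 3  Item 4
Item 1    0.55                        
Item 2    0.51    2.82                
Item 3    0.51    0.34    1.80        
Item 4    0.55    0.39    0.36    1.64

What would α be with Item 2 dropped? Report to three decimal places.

α = 0.624

Remaining items: Item 1, Item 3, Item 4 (k = 3).
sum of item variances = 0.55 + 1.80 + 1.64 = 3.99
σ²_T = 3.99 + 2 × 1.42 = 6.83
α (item deleted) = (3/2)·(1 − 3.99/6.83) = 0.624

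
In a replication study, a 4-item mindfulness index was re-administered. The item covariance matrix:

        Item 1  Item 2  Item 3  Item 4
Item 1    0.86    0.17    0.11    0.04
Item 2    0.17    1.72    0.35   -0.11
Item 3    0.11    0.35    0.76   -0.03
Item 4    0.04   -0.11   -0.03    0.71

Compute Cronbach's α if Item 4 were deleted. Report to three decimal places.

Remaining items: Item 1, Item 2, Item 3 (k = 3).
Σσ²ᵢ = 0.86 + 1.72 + 0.76 = 3.34
σ²_total = 3.34 + 2 × 0.63 = 4.60
α (item deleted) = (3/2)·(1 − 3.34/4.60) = 0.411

α = 0.411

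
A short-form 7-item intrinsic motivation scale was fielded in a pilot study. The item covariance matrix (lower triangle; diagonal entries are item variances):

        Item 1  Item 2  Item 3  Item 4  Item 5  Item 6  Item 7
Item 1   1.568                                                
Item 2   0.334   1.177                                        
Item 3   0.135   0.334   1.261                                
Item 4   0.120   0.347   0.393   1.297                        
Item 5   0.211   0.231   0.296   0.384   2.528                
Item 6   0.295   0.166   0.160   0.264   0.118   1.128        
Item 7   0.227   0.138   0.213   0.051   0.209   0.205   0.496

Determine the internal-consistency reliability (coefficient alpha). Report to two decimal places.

coefficient alpha = 0.59

sum of item variances = 1.568 + 1.177 + 1.261 + 1.297 + 2.528 + 1.128 + 0.496 = 9.455
Σ_{i<j} σ_ij = 4.831
Var(T) = 9.455 + 2 × 4.831 = 19.117
α = (k/(k−1))·(1 − sum of item variances/Var(T)) = (7/6)·(1 − 9.455/19.117) = 0.59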